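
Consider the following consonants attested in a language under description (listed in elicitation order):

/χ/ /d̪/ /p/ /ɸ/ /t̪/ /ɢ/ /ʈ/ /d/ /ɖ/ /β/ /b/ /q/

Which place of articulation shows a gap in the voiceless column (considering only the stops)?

place of articulation  voiceless  voiced  
bilabial          p         b       
dental            t̪        d̪      
alveolar          —         d       
retroflex         ʈ         ɖ       
uvular            q         ɢ       
Every place of articulation has a voiceless member except alveolar, where /t/ would be expected.

alveolar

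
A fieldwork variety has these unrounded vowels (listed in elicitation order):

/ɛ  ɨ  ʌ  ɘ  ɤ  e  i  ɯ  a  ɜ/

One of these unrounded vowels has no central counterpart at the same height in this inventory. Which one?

/a/

High: /i/ ~ /ɨ/ ~ /ɯ/
High-mid: /e/ ~ /ɘ/ ~ /ɤ/
Low-mid: /ɛ/ ~ /ɜ/ ~ /ʌ/
Low: only /a/ (front); no central partner.
So /a/ is the unpaired segment.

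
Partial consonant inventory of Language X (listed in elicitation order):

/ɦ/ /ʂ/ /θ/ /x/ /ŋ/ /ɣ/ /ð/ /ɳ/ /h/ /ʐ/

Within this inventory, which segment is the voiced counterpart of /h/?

/ɦ/

/h/ is a voiceless glottal fricative.
The voiced counterpart is a voiced glottal fricative — in this inventory, /ɦ/.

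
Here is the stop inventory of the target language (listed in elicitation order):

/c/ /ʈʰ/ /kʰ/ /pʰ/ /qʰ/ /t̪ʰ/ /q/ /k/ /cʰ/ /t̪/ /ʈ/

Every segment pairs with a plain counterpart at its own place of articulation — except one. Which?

/pʰ/

Dental: /t̪/ ~ /t̪ʰ/
Retroflex: /ʈ/ ~ /ʈʰ/
Palatal: /c/ ~ /cʰ/
Velar: /k/ ~ /kʰ/
Uvular: /q/ ~ /qʰ/
Bilabial: only /pʰ/ (aspirated); no plain partner.
So /pʰ/ is the unpaired segment.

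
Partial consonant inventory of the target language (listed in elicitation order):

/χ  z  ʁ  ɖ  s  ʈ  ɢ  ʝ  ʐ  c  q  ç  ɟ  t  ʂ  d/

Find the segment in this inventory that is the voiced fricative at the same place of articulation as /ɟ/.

/ɟ/ is a voiced palatal stop.
The voiced fricative at the same place is a voiced palatal fricative — in this inventory, /ʝ/.

/ʝ/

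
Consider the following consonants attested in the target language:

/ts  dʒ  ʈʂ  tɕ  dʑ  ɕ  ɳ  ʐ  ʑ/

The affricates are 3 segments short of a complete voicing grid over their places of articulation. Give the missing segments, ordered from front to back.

Voiceless: /ts/ (alveolar), /ʈʂ/ (retroflex), /tɕ/ (alveolo-palatal).
Voiced: /dʒ/ (postalveolar), /dʑ/ (alveolo-palatal).
Gaps, from front to back: alveolar lacks voiced (/dz/); postalveolar lacks voiceless (/tʃ/); retroflex lacks voiced (/ɖʐ/).

/dz/, /tʃ/, /ɖʐ/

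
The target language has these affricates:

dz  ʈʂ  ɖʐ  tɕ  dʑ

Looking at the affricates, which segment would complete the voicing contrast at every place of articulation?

alveolar: voiceless —, voiced /dz/.
retroflex: voiceless /ʈʂ/, voiced /ɖʐ/.
alveolo-palatal: voiceless /tɕ/, voiced /dʑ/.
The alveolar row has no voiceless member, so the gap is the voiceless alveolar affricate /ts/.

/ts/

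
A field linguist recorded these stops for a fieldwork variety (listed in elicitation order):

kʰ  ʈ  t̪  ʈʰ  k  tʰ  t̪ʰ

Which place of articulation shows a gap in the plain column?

alveolar

place of articulation  plain     aspirated
dental            t̪        t̪ʰ     
alveolar          —         tʰ      
retroflex         ʈ         ʈʰ      
velar             k         kʰ      
Every place of articulation has a plain member except alveolar, where /t/ would be expected.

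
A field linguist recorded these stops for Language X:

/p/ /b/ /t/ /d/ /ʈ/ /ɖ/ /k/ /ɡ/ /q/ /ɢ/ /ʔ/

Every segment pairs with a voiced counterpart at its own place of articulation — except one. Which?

Bilabial: /p/ ~ /b/
Alveolar: /t/ ~ /d/
Retroflex: /ʈ/ ~ /ɖ/
Velar: /k/ ~ /ɡ/
Uvular: /q/ ~ /ɢ/
Glottal: only /ʔ/ (voiceless); no voiced partner.
So /ʔ/ is the unpaired segment.

/ʔ/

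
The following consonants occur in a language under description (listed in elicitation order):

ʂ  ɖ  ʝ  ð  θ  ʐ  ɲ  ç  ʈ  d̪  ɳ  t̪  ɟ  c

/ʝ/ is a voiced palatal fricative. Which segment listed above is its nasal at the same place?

/ɲ/

The nasal at the same place is a palatal nasal — in this inventory, /ɲ/.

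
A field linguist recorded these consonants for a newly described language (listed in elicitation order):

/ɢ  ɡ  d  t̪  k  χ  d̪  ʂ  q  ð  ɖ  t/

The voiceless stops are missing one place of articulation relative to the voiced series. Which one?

retroflex

dental: voiceless /t̪/, voiced /d̪/.
alveolar: voiceless /t/, voiced /d/.
retroflex: voiceless —, voiced /ɖ/.
velar: voiceless /k/, voiced /ɡ/.
uvular: voiceless /q/, voiced /ɢ/.
Every place of articulation has a voiceless member except retroflex, where /ʈ/ would be expected.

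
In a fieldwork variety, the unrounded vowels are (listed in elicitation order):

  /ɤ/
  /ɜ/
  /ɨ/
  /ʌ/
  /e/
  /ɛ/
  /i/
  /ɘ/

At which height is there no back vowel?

high

high: front /i/, central /ɨ/, back —.
high-mid: front /e/, central /ɘ/, back /ɤ/.
low-mid: front /ɛ/, central /ɜ/, back /ʌ/.
Every height has a back member except high, where /ɯ/ would be expected.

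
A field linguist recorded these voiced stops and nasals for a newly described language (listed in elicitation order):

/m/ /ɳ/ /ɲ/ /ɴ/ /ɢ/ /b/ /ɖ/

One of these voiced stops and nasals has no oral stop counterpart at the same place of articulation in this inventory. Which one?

/ɲ/

Bilabial: /b/ ~ /m/
Retroflex: /ɖ/ ~ /ɳ/
Uvular: /ɢ/ ~ /ɴ/
Palatal: only /ɲ/ (nasal); no oral stop partner.
So /ɲ/ is the unpaired segment.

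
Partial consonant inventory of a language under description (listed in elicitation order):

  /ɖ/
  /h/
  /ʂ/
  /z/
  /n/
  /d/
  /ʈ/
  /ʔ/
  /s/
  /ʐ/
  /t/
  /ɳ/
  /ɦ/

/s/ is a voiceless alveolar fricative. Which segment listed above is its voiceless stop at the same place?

The voiceless stop at the same place is a voiceless alveolar stop — in this inventory, /t/.

/t/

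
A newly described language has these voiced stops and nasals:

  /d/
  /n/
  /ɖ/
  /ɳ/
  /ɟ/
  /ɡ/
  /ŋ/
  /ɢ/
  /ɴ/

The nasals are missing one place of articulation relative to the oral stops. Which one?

place of articulation  oral stop  nasal   
alveolar          d         n       
retroflex         ɖ         ɳ       
palatal           ɟ         —       
velar             ɡ         ŋ       
uvular            ɢ         ɴ       
Every place of articulation has a nasal member except palatal, where /ɲ/ would be expected.

palatal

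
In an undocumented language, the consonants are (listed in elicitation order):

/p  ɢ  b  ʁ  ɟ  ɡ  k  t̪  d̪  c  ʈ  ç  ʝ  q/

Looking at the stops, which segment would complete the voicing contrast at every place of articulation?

Voiceless: /p/ (bilabial), /t̪/ (dental), /ʈ/ (retroflex), /c/ (palatal), /k/ (velar), /q/ (uvular).
Voiced: /b/ (bilabial), /d̪/ (dental), /ɟ/ (palatal), /ɡ/ (velar), /ɢ/ (uvular).
The retroflex row has no voiced member, so the gap is the voiced retroflex stop /ɖ/.

/ɖ/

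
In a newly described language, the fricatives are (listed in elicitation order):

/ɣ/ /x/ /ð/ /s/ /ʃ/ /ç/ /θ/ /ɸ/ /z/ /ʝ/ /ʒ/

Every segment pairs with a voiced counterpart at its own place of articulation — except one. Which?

Dental: /θ/ ~ /ð/
Alveolar: /s/ ~ /z/
Postalveolar: /ʃ/ ~ /ʒ/
Palatal: /ç/ ~ /ʝ/
Velar: /x/ ~ /ɣ/
Bilabial: only /ɸ/ (voiceless); no voiced partner.
So /ɸ/ is the unpaired segment.

/ɸ/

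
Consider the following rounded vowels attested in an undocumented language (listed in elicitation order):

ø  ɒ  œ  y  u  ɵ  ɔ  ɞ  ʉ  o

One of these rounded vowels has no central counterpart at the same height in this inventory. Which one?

High: /y/ ~ /ʉ/ ~ /u/
High-mid: /ø/ ~ /ɵ/ ~ /o/
Low-mid: /œ/ ~ /ɞ/ ~ /ɔ/
Low: only /ɒ/ (back); no central partner.
So /ɒ/ is the unpaired segment.

/ɒ/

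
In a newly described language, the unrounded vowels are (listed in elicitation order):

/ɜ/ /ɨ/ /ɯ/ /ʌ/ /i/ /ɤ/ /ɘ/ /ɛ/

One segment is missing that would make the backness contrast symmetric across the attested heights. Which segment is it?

/e/

height            front     central   back    
high              i         ɨ         ɯ       
high-mid          —         ɘ         ɤ       
low-mid           ɛ         ɜ         ʌ       
The high-mid row has no front member, so the gap is the high-mid front unrounded vowel /e/.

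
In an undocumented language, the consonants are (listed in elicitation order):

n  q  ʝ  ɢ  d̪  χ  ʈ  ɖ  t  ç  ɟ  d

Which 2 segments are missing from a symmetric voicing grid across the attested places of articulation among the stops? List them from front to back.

place of articulation  voiceless  voiced  
dental            —         d̪      
alveolar          t         d       
retroflex         ʈ         ɖ       
palatal           —         ɟ       
uvular            q         ɢ       
Gaps, from front to back: dental lacks voiceless (/t̪/); palatal lacks voiceless (/c/).

/t̪/, /c/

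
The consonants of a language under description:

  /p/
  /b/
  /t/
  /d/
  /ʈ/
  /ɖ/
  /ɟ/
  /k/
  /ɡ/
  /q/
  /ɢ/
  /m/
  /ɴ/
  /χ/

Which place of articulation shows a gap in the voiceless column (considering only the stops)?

place of articulation  voiceless  voiced  
bilabial          p         b       
alveolar          t         d       
retroflex         ʈ         ɖ       
palatal           —         ɟ       
velar             k         ɡ       
uvular            q         ɢ       
Every place of articulation has a voiceless member except palatal, where /c/ would be expected.

palatal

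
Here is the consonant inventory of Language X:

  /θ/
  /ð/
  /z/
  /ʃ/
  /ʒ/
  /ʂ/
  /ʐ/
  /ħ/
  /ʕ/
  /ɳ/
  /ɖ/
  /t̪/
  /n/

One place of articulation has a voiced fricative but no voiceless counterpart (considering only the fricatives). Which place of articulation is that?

Voiceless: /θ/ (dental), /ʃ/ (postalveolar), /ʂ/ (retroflex), /ħ/ (pharyngeal).
Voiced: /ð/ (dental), /z/ (alveolar), /ʒ/ (postalveolar), /ʐ/ (retroflex), /ʕ/ (pharyngeal).
Every place of articulation has a voiceless member except alveolar, where /s/ would be expected.

alveolar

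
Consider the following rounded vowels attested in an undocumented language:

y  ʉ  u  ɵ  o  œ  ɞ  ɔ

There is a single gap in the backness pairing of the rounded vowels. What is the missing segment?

/ø/

high: front /y/, central /ʉ/, back /u/.
high-mid: front —, central /ɵ/, back /o/.
low-mid: front /œ/, central /ɞ/, back /ɔ/.
The high-mid row has no front member, so the gap is the high-mid front rounded vowel /ø/.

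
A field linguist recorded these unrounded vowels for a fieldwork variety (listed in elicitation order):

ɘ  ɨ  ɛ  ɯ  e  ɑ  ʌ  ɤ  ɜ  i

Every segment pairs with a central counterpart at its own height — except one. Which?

High: /i/ ~ /ɨ/ ~ /ɯ/
High-mid: /e/ ~ /ɘ/ ~ /ɤ/
Low-mid: /ɛ/ ~ /ɜ/ ~ /ʌ/
Low: only /ɑ/ (back); no central partner.
So /ɑ/ is the unpaired segment.

/ɑ/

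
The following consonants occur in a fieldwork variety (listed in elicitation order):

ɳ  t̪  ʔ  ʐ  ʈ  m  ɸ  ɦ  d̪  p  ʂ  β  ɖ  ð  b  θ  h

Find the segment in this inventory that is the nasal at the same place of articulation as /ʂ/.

/ʂ/ is a voiceless retroflex fricative.
The nasal at the same place is a retroflex nasal — in this inventory, /ɳ/.

/ɳ/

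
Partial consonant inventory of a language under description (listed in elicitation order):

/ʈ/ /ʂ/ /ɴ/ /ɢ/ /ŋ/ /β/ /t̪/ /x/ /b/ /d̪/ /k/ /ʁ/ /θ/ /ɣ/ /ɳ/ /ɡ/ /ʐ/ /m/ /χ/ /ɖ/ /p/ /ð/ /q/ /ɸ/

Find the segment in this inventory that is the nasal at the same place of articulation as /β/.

/β/ is a voiced bilabial fricative.
The nasal at the same place is a bilabial nasal — in this inventory, /m/.

/m/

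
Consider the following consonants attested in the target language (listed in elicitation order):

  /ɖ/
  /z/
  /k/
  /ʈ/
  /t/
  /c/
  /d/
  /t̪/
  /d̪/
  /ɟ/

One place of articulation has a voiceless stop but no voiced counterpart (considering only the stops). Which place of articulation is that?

velar

dental: voiceless /t̪/, voiced /d̪/.
alveolar: voiceless /t/, voiced /d/.
retroflex: voiceless /ʈ/, voiced /ɖ/.
palatal: voiceless /c/, voiced /ɟ/.
velar: voiceless /k/, voiced —.
Every place of articulation has a voiced member except velar, where /ɡ/ would be expected.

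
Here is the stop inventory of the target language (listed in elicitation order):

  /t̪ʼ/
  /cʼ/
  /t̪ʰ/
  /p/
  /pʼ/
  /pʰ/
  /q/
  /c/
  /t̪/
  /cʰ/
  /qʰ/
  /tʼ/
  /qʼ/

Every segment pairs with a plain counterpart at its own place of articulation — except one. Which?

Bilabial: /p/ ~ /pʰ/ ~ /pʼ/
Dental: /t̪/ ~ /t̪ʰ/ ~ /t̪ʼ/
Palatal: /c/ ~ /cʰ/ ~ /cʼ/
Uvular: /q/ ~ /qʰ/ ~ /qʼ/
Alveolar: only /tʼ/ (ejective); no plain partner.
So /tʼ/ is the unpaired segment.

/tʼ/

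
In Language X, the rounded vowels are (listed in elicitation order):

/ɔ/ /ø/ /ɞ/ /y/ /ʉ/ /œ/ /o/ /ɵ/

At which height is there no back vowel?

Front: /y/ (high), /ø/ (high-mid), /œ/ (low-mid).
Central: /ʉ/ (high), /ɵ/ (high-mid), /ɞ/ (low-mid).
Back: /o/ (high-mid), /ɔ/ (low-mid).
Every height has a back member except high, where /u/ would be expected.

high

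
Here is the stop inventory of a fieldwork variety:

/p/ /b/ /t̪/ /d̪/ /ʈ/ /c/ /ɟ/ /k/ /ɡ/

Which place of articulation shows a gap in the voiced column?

Voiceless: /p/ (bilabial), /t̪/ (dental), /ʈ/ (retroflex), /c/ (palatal), /k/ (velar).
Voiced: /b/ (bilabial), /d̪/ (dental), /ɟ/ (palatal), /ɡ/ (velar).
Every place of articulation has a voiced member except retroflex, where /ɖ/ would be expected.

retroflex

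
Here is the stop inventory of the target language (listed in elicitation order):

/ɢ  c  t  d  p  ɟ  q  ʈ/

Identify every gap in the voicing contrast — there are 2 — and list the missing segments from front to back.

bilabial: voiceless /p/, voiced —.
alveolar: voiceless /t/, voiced /d/.
retroflex: voiceless /ʈ/, voiced —.
palatal: voiceless /c/, voiced /ɟ/.
uvular: voiceless /q/, voiced /ɢ/.
Gaps, from front to back: bilabial lacks voiced (/b/); retroflex lacks voiced (/ɖ/).

/b/, /ɖ/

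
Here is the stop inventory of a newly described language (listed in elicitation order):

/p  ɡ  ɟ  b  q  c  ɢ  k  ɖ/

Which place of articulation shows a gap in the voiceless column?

bilabial: voiceless /p/, voiced /b/.
retroflex: voiceless —, voiced /ɖ/.
palatal: voiceless /c/, voiced /ɟ/.
velar: voiceless /k/, voiced /ɡ/.
uvular: voiceless /q/, voiced /ɢ/.
Every place of articulation has a voiceless member except retroflex, where /ʈ/ would be expected.

retroflex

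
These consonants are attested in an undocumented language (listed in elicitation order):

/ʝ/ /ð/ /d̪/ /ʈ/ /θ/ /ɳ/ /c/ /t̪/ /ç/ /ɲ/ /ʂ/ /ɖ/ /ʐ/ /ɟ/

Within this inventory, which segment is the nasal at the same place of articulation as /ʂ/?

/ʂ/ is a voiceless retroflex fricative.
The nasal at the same place is a retroflex nasal — in this inventory, /ɳ/.

/ɳ/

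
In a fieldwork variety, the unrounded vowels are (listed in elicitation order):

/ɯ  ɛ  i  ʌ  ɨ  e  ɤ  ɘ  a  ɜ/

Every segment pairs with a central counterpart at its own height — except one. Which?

High: /i/ ~ /ɨ/ ~ /ɯ/
High-mid: /e/ ~ /ɘ/ ~ /ɤ/
Low-mid: /ɛ/ ~ /ɜ/ ~ /ʌ/
Low: only /a/ (front); no central partner.
So /a/ is the unpaired segment.

/a/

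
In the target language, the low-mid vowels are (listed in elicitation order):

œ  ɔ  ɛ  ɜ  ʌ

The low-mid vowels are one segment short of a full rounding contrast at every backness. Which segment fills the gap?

/ɞ/

backness          unrounded  rounded 
front             ɛ         œ       
central           ɜ         —       
back              ʌ         ɔ       
The central row has no rounded member, so the gap is the central rounded vowel /ɞ/.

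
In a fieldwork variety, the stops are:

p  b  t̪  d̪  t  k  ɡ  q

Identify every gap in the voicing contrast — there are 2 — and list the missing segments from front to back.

bilabial: voiceless /p/, voiced /b/.
dental: voiceless /t̪/, voiced /d̪/.
alveolar: voiceless /t/, voiced —.
velar: voiceless /k/, voiced /ɡ/.
uvular: voiceless /q/, voiced —.
Gaps, from front to back: alveolar lacks voiced (/d/); uvular lacks voiced (/ɢ/).

/d/, /ɢ/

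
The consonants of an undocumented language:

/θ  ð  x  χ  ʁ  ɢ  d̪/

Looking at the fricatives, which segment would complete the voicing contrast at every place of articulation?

place of articulation  voiceless  voiced  
dental            θ         ð       
velar             x         —       
uvular            χ         ʁ       
The velar row has no voiced member, so the gap is the voiced velar fricative /ɣ/.

/ɣ/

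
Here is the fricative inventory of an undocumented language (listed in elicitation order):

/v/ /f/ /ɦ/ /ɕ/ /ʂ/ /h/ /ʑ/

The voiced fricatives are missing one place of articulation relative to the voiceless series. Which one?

labiodental: voiceless /f/, voiced /v/.
retroflex: voiceless /ʂ/, voiced —.
alveolo-palatal: voiceless /ɕ/, voiced /ʑ/.
glottal: voiceless /h/, voiced /ɦ/.
Every place of articulation has a voiced member except retroflex, where /ʐ/ would be expected.

retroflex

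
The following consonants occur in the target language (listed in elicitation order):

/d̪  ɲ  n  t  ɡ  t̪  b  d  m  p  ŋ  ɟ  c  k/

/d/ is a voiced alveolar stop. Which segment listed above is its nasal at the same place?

The nasal at the same place is an alveolar nasal — in this inventory, /n/.

/n/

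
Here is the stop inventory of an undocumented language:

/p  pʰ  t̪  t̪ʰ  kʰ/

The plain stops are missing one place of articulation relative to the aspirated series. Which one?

Plain: /p/ (bilabial), /t̪/ (dental).
Aspirated: /pʰ/ (bilabial), /t̪ʰ/ (dental), /kʰ/ (velar).
Every place of articulation has a plain member except velar, where /k/ would be expected.

velar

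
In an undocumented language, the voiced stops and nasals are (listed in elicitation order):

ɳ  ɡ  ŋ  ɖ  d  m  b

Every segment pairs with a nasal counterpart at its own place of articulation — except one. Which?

Bilabial: /b/ ~ /m/
Retroflex: /ɖ/ ~ /ɳ/
Velar: /ɡ/ ~ /ŋ/
Alveolar: only /d/ (oral stop); no nasal partner.
So /d/ is the unpaired segment.

/d/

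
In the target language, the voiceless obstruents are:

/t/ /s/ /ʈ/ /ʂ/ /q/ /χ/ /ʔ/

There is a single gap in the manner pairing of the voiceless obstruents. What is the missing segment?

place of articulation  stop      fricative
alveolar          t         s       
retroflex         ʈ         ʂ       
uvular            q         χ       
glottal           ʔ         —       
The glottal row has no fricative member, so the gap is the glottal fricative /h/.

/h/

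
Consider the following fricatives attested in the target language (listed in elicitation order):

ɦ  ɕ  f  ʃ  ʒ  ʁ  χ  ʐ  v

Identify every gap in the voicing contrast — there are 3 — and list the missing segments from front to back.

/ʂ/, /ʑ/, /h/

labiodental: voiceless /f/, voiced /v/.
postalveolar: voiceless /ʃ/, voiced /ʒ/.
retroflex: voiceless —, voiced /ʐ/.
alveolo-palatal: voiceless /ɕ/, voiced —.
uvular: voiceless /χ/, voiced /ʁ/.
glottal: voiceless —, voiced /ɦ/.
Gaps, from front to back: retroflex lacks voiceless (/ʂ/); alveolo-palatal lacks voiced (/ʑ/); glottal lacks voiceless (/h/).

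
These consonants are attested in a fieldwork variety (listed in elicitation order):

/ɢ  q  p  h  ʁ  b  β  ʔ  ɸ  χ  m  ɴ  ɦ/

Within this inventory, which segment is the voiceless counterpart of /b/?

/p/

/b/ is a voiced bilabial stop.
The voiceless counterpart is a voiceless bilabial stop — in this inventory, /p/.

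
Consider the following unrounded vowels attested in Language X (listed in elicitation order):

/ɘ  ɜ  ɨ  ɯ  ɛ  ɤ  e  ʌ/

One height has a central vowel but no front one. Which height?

high

Front: /e/ (high-mid), /ɛ/ (low-mid).
Central: /ɨ/ (high), /ɘ/ (high-mid), /ɜ/ (low-mid).
Back: /ɯ/ (high), /ɤ/ (high-mid), /ʌ/ (low-mid).
Every height has a front member except high, where /i/ would be expected.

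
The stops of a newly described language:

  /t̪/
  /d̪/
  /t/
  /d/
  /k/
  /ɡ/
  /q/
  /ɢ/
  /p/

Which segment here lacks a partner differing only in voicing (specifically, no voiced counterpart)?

/p/

Dental: /t̪/ ~ /d̪/
Alveolar: /t/ ~ /d/
Velar: /k/ ~ /ɡ/
Uvular: /q/ ~ /ɢ/
Bilabial: only /p/ (voiceless); no voiced partner.
So /p/ is the unpaired segment.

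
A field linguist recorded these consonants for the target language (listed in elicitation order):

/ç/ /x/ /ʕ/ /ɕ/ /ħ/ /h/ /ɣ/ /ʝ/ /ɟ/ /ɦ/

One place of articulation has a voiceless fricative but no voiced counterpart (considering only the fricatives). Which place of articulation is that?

place of articulation  voiceless  voiced  
alveolo-palatal   ɕ         —       
palatal           ç         ʝ       
velar             x         ɣ       
pharyngeal        ħ         ʕ       
glottal           h         ɦ       
Every place of articulation has a voiced member except alveolo-palatal, where /ʑ/ would be expected.

alveolo-palatal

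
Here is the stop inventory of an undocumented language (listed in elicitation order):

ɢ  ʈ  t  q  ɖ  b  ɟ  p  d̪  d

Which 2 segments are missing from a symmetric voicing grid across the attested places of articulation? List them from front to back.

place of articulation  voiceless  voiced  
bilabial          p         b       
dental            —         d̪      
alveolar          t         d       
retroflex         ʈ         ɖ       
palatal           —         ɟ       
uvular            q         ɢ       
Gaps, from front to back: dental lacks voiceless (/t̪/); palatal lacks voiceless (/c/).

/t̪/, /c/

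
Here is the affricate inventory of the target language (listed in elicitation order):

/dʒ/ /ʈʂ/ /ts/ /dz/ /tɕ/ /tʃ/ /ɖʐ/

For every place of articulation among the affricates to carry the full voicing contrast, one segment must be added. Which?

/dʑ/

place of articulation  voiceless  voiced  
alveolar          ts        dz      
postalveolar      tʃ        dʒ      
retroflex         ʈʂ        ɖʐ      
alveolo-palatal   tɕ        —       
The alveolo-palatal row has no voiced member, so the gap is the voiced alveolo-palatal affricate /dʑ/.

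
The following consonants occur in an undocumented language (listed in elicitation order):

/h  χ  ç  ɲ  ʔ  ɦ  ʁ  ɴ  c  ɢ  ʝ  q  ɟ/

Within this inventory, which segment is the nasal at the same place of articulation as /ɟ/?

/ɲ/

/ɟ/ is a voiced palatal stop.
The nasal at the same place is a palatal nasal — in this inventory, /ɲ/.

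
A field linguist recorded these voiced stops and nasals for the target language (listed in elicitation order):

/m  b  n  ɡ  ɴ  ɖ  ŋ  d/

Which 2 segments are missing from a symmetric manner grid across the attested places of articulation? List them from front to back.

bilabial: oral stop /b/, nasal /m/.
alveolar: oral stop /d/, nasal /n/.
retroflex: oral stop /ɖ/, nasal —.
velar: oral stop /ɡ/, nasal /ŋ/.
uvular: oral stop —, nasal /ɴ/.
Gaps, from front to back: retroflex lacks nasal (/ɳ/); uvular lacks oral stop (/ɢ/).

/ɳ/, /ɢ/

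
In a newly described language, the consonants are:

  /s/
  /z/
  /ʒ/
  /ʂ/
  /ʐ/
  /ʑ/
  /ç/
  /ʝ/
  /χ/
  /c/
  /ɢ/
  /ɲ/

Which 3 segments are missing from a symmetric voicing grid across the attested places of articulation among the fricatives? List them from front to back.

Voiceless: /s/ (alveolar), /ʂ/ (retroflex), /ç/ (palatal), /χ/ (uvular).
Voiced: /z/ (alveolar), /ʒ/ (postalveolar), /ʐ/ (retroflex), /ʑ/ (alveolo-palatal), /ʝ/ (palatal).
Gaps, from front to back: postalveolar lacks voiceless (/ʃ/); alveolo-palatal lacks voiceless (/ɕ/); uvular lacks voiced (/ʁ/).

/ʃ/, /ɕ/, /ʁ/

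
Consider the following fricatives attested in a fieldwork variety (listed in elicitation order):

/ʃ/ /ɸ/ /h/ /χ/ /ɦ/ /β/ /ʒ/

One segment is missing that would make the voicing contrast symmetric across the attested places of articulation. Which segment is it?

/ʁ/

bilabial: voiceless /ɸ/, voiced /β/.
postalveolar: voiceless /ʃ/, voiced /ʒ/.
uvular: voiceless /χ/, voiced —.
glottal: voiceless /h/, voiced /ɦ/.
The uvular row has no voiced member, so the gap is the voiced uvular fricative /ʁ/.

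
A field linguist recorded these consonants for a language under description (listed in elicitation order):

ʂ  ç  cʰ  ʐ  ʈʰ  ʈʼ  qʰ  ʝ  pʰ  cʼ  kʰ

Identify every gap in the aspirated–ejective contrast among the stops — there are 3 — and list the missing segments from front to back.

bilabial: aspirated /pʰ/, ejective —.
retroflex: aspirated /ʈʰ/, ejective /ʈʼ/.
palatal: aspirated /cʰ/, ejective /cʼ/.
velar: aspirated /kʰ/, ejective —.
uvular: aspirated /qʰ/, ejective —.
Gaps, from front to back: bilabial lacks ejective (/pʼ/); velar lacks ejective (/kʼ/); uvular lacks ejective (/qʼ/).

/pʼ/, /kʼ/, /qʼ/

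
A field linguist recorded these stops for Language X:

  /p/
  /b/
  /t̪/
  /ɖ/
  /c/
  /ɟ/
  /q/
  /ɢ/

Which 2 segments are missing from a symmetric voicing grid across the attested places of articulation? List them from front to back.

/d̪/, /ʈ/

bilabial: voiceless /p/, voiced /b/.
dental: voiceless /t̪/, voiced —.
retroflex: voiceless —, voiced /ɖ/.
palatal: voiceless /c/, voiced /ɟ/.
uvular: voiceless /q/, voiced /ɢ/.
Gaps, from front to back: dental lacks voiced (/d̪/); retroflex lacks voiceless (/ʈ/).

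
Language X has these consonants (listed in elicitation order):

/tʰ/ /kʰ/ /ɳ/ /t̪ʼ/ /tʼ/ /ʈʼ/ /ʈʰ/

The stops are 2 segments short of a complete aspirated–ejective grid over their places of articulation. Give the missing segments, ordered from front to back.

/t̪ʰ/, /kʼ/

dental: aspirated —, ejective /t̪ʼ/.
alveolar: aspirated /tʰ/, ejective /tʼ/.
retroflex: aspirated /ʈʰ/, ejective /ʈʼ/.
velar: aspirated /kʰ/, ejective —.
Gaps, from front to back: dental lacks aspirated (/t̪ʰ/); velar lacks ejective (/kʼ/).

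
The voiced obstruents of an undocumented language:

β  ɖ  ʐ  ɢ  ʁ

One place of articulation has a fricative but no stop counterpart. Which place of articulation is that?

place of articulation  stop      fricative
bilabial          —         β       
retroflex         ɖ         ʐ       
uvular            ɢ         ʁ       
Every place of articulation has a stop member except bilabial, where /b/ would be expected.

bilabial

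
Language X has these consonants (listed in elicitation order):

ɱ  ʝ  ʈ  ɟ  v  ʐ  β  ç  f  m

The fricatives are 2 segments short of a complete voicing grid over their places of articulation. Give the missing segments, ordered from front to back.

/ɸ/, /ʂ/

Voiceless: /f/ (labiodental), /ç/ (palatal).
Voiced: /β/ (bilabial), /v/ (labiodental), /ʐ/ (retroflex), /ʝ/ (palatal).
Gaps, from front to back: bilabial lacks voiceless (/ɸ/); retroflex lacks voiceless (/ʂ/).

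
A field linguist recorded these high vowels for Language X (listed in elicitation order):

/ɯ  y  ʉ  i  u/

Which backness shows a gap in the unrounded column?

front: unrounded /i/, rounded /y/.
central: unrounded —, rounded /ʉ/.
back: unrounded /ɯ/, rounded /u/.
Every backness has an unrounded member except central, where /ɨ/ would be expected.

central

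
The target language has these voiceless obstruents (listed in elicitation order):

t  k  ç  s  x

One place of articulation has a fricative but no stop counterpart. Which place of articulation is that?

Stop: /t/ (alveolar), /k/ (velar).
Fricative: /s/ (alveolar), /ç/ (palatal), /x/ (velar).
Every place of articulation has a stop member except palatal, where /c/ would be expected.

palatal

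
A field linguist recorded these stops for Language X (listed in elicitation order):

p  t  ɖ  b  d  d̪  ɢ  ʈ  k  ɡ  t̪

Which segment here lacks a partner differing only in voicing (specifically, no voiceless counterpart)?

Bilabial: /p/ ~ /b/
Dental: /t̪/ ~ /d̪/
Alveolar: /t/ ~ /d/
Retroflex: /ʈ/ ~ /ɖ/
Velar: /k/ ~ /ɡ/
Uvular: only /ɢ/ (voiced); no voiceless partner.
So /ɢ/ is the unpaired segment.

/ɢ/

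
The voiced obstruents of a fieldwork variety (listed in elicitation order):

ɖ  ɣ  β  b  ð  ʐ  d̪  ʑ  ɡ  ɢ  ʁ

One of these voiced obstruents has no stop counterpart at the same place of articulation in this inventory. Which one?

/ʑ/

Bilabial: /b/ ~ /β/
Dental: /d̪/ ~ /ð/
Retroflex: /ɖ/ ~ /ʐ/
Velar: /ɡ/ ~ /ɣ/
Uvular: /ɢ/ ~ /ʁ/
Alveolo-palatal: only /ʑ/ (fricative); no stop partner.
So /ʑ/ is the unpaired segment.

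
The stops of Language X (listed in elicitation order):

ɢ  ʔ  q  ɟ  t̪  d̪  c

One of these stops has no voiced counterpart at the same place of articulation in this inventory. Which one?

Dental: /t̪/ ~ /d̪/
Palatal: /c/ ~ /ɟ/
Uvular: /q/ ~ /ɢ/
Glottal: only /ʔ/ (voiceless); no voiced partner.
So /ʔ/ is the unpaired segment.

/ʔ/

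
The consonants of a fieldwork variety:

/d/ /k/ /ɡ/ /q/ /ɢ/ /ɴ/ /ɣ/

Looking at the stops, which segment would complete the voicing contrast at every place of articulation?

Voiceless: /k/ (velar), /q/ (uvular).
Voiced: /d/ (alveolar), /ɡ/ (velar), /ɢ/ (uvular).
The alveolar row has no voiceless member, so the gap is the voiceless alveolar stop /t/.

/t/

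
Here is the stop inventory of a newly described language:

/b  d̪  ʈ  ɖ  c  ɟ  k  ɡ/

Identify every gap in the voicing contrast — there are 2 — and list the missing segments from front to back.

/p/, /t̪/

bilabial: voiceless —, voiced /b/.
dental: voiceless —, voiced /d̪/.
retroflex: voiceless /ʈ/, voiced /ɖ/.
palatal: voiceless /c/, voiced /ɟ/.
velar: voiceless /k/, voiced /ɡ/.
Gaps, from front to back: bilabial lacks voiceless (/p/); dental lacks voiceless (/t̪/).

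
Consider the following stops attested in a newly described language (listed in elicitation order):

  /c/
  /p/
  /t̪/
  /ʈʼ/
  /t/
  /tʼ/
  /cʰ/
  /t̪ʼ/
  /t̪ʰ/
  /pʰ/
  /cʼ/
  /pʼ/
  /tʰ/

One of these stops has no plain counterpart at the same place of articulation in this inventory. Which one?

Bilabial: /p/ ~ /pʰ/ ~ /pʼ/
Dental: /t̪/ ~ /t̪ʰ/ ~ /t̪ʼ/
Alveolar: /t/ ~ /tʰ/ ~ /tʼ/
Palatal: /c/ ~ /cʰ/ ~ /cʼ/
Retroflex: only /ʈʼ/ (ejective); no plain partner.
So /ʈʼ/ is the unpaired segment.

/ʈʼ/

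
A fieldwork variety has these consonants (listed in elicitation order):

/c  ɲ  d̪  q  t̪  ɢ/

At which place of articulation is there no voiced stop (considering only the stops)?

palatal

dental: voiceless /t̪/, voiced /d̪/.
palatal: voiceless /c/, voiced —.
uvular: voiceless /q/, voiced /ɢ/.
Every place of articulation has a voiced member except palatal, where /ɟ/ would be expected.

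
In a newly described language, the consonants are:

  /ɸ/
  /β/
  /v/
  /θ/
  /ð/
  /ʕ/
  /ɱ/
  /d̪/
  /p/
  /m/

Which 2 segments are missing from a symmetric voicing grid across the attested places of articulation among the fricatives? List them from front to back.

/f/, /ħ/

Voiceless: /ɸ/ (bilabial), /θ/ (dental).
Voiced: /β/ (bilabial), /v/ (labiodental), /ð/ (dental), /ʕ/ (pharyngeal).
Gaps, from front to back: labiodental lacks voiceless (/f/); pharyngeal lacks voiceless (/ħ/).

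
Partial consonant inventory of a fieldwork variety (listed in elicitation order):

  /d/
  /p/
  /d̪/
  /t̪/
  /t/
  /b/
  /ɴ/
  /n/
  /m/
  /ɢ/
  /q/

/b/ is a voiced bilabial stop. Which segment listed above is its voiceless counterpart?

The voiceless counterpart is a voiceless bilabial stop — in this inventory, /p/.

/p/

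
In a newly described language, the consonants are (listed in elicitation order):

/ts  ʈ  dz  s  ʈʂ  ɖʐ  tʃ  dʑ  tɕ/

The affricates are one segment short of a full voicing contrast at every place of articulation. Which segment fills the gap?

place of articulation  voiceless  voiced  
alveolar          ts        dz      
postalveolar      tʃ        —       
retroflex         ʈʂ        ɖʐ      
alveolo-palatal   tɕ        dʑ      
The postalveolar row has no voiced member, so the gap is the voiced postalveolar affricate /dʒ/.

/dʒ/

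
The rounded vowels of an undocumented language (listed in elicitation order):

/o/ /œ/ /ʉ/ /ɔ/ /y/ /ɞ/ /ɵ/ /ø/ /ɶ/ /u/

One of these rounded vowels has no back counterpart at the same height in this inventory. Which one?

/ɶ/

High: /y/ ~ /ʉ/ ~ /u/
High-mid: /ø/ ~ /ɵ/ ~ /o/
Low-mid: /œ/ ~ /ɞ/ ~ /ɔ/
Low: only /ɶ/ (front); no back partner.
So /ɶ/ is the unpaired segment.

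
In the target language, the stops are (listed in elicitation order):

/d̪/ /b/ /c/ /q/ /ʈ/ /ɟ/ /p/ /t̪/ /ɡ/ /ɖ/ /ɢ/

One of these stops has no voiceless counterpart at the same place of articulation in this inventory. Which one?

Bilabial: /p/ ~ /b/
Dental: /t̪/ ~ /d̪/
Retroflex: /ʈ/ ~ /ɖ/
Palatal: /c/ ~ /ɟ/
Uvular: /q/ ~ /ɢ/
Velar: only /ɡ/ (voiced); no voiceless partner.
So /ɡ/ is the unpaired segment.

/ɡ/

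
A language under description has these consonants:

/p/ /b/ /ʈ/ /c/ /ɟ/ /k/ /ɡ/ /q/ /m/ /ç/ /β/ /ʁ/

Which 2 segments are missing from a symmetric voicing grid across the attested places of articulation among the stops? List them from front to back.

place of articulation  voiceless  voiced  
bilabial          p         b       
retroflex         ʈ         —       
palatal           c         ɟ       
velar             k         ɡ       
uvular            q         —       
Gaps, from front to back: retroflex lacks voiced (/ɖ/); uvular lacks voiced (/ɢ/).

/ɖ/, /ɢ/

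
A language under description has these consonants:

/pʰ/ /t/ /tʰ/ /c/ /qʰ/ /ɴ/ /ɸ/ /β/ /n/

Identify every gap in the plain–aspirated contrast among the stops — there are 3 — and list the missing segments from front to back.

/p/, /cʰ/, /q/

bilabial: plain —, aspirated /pʰ/.
alveolar: plain /t/, aspirated /tʰ/.
palatal: plain /c/, aspirated —.
uvular: plain —, aspirated /qʰ/.
Gaps, from front to back: bilabial lacks plain (/p/); palatal lacks aspirated (/cʰ/); uvular lacks plain (/q/).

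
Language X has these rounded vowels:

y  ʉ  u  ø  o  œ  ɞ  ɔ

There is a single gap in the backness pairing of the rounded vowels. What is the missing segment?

/ɵ/

Front: /y/ (high), /ø/ (high-mid), /œ/ (low-mid).
Central: /ʉ/ (high), /ɞ/ (low-mid).
Back: /u/ (high), /o/ (high-mid), /ɔ/ (low-mid).
The high-mid row has no central member, so the gap is the high-mid central rounded vowel /ɵ/.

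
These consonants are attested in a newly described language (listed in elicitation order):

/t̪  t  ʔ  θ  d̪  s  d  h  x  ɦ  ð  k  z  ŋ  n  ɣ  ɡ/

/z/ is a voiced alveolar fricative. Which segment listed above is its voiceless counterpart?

The voiceless counterpart is a voiceless alveolar fricative — in this inventory, /s/.

/s/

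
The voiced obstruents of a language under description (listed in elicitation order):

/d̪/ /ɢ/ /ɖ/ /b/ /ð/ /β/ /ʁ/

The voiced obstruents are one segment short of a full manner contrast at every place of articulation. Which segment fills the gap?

bilabial: stop /b/, fricative /β/.
dental: stop /d̪/, fricative /ð/.
retroflex: stop /ɖ/, fricative —.
uvular: stop /ɢ/, fricative /ʁ/.
The retroflex row has no fricative member, so the gap is the retroflex fricative /ʐ/.

/ʐ/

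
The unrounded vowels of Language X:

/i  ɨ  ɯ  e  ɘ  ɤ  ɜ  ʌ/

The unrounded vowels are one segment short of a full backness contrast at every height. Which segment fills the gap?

high: front /i/, central /ɨ/, back /ɯ/.
high-mid: front /e/, central /ɘ/, back /ɤ/.
low-mid: front —, central /ɜ/, back /ʌ/.
The low-mid row has no front member, so the gap is the low-mid front unrounded vowel /ɛ/.

/ɛ/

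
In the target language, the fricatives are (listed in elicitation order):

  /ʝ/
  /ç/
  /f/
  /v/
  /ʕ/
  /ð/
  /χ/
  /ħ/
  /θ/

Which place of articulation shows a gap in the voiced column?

uvular

labiodental: voiceless /f/, voiced /v/.
dental: voiceless /θ/, voiced /ð/.
palatal: voiceless /ç/, voiced /ʝ/.
uvular: voiceless /χ/, voiced —.
pharyngeal: voiceless /ħ/, voiced /ʕ/.
Every place of articulation has a voiced member except uvular, where /ʁ/ would be expected.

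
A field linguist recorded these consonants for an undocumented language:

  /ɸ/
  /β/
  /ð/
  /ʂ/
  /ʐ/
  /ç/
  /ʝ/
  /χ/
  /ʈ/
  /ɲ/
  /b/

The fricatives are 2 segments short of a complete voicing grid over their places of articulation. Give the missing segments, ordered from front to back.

bilabial: voiceless /ɸ/, voiced /β/.
dental: voiceless —, voiced /ð/.
retroflex: voiceless /ʂ/, voiced /ʐ/.
palatal: voiceless /ç/, voiced /ʝ/.
uvular: voiceless /χ/, voiced —.
Gaps, from front to back: dental lacks voiceless (/θ/); uvular lacks voiced (/ʁ/).

/θ/, /ʁ/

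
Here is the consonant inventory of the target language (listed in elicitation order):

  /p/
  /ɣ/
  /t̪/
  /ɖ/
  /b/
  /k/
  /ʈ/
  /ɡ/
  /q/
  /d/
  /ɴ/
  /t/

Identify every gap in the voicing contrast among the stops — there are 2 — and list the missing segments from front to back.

/d̪/, /ɢ/

Voiceless: /p/ (bilabial), /t̪/ (dental), /t/ (alveolar), /ʈ/ (retroflex), /k/ (velar), /q/ (uvular).
Voiced: /b/ (bilabial), /d/ (alveolar), /ɖ/ (retroflex), /ɡ/ (velar).
Gaps, from front to back: dental lacks voiced (/d̪/); uvular lacks voiced (/ɢ/).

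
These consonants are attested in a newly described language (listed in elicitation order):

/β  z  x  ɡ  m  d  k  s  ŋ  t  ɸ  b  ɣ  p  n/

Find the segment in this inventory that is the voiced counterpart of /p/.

/p/ is a voiceless bilabial stop.
The voiced counterpart is a voiced bilabial stop — in this inventory, /b/.

/b/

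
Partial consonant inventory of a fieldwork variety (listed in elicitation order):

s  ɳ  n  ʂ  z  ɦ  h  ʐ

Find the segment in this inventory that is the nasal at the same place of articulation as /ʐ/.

/ɳ/

/ʐ/ is a voiced retroflex fricative.
The nasal at the same place is a retroflex nasal — in this inventory, /ɳ/.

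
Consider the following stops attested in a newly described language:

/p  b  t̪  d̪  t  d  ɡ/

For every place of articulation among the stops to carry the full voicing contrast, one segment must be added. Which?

place of articulation  voiceless  voiced  
bilabial          p         b       
dental            t̪        d̪      
alveolar          t         d       
velar             —         ɡ       
The velar row has no voiceless member, so the gap is the voiceless velar stop /k/.

/k/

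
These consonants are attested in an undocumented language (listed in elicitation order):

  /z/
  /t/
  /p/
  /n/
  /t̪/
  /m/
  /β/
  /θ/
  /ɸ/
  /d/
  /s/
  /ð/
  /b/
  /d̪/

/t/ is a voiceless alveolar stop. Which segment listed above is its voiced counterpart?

The voiced counterpart is a voiced alveolar stop — in this inventory, /d/.

/d/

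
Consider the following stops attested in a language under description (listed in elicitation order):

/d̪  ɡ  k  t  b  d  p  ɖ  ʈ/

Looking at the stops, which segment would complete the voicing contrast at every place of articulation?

/t̪/

bilabial: voiceless /p/, voiced /b/.
dental: voiceless —, voiced /d̪/.
alveolar: voiceless /t/, voiced /d/.
retroflex: voiceless /ʈ/, voiced /ɖ/.
velar: voiceless /k/, voiced /ɡ/.
The dental row has no voiceless member, so the gap is the voiceless dental stop /t̪/.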